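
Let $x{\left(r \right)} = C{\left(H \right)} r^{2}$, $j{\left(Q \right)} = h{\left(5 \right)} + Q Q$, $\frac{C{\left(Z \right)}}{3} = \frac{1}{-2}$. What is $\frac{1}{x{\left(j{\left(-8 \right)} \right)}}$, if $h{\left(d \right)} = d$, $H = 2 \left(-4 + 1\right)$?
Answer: $- \frac{2}{14283} \approx -0.00014003$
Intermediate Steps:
$H = -6$ ($H = 2 \left(-3\right) = -6$)
$C{\left(Z \right)} = - \frac{3}{2}$ ($C{\left(Z \right)} = \frac{3}{-2} = 3 \left(- \frac{1}{2}\right) = - \frac{3}{2}$)
$j{\left(Q \right)} = 5 + Q^{2}$ ($j{\left(Q \right)} = 5 + Q Q = 5 + Q^{2}$)
$x{\left(r \right)} = - \frac{3 r^{2}}{2}$
$\frac{1}{x{\left(j{\left(-8 \right)} \right)}} = \frac{1}{\left(- \frac{3}{2}\right) \left(5 + \left(-8\right)^{2}\right)^{2}} = \frac{1}{\left(- \frac{3}{2}\right) \left(5 + 64\right)^{2}} = \frac{1}{\left(- \frac{3}{2}\right) 69^{2}} = \frac{1}{\left(- \frac{3}{2}\right) 4761} = \frac{1}{- \frac{14283}{2}} = - \frac{2}{14283}$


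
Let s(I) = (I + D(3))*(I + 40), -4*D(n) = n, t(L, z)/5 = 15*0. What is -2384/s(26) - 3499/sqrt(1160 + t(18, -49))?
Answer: -4768/3333 - 3499*sqrt(290)/580 ≈ -104.16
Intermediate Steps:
t(L, z) = 0 (t(L, z) = 5*(15*0) = 5*0 = 0)
D(n) = -n/4
s(I) = (40 + I)*(-3/4 + I) (s(I) = (I - 1/4*3)*(I + 40) = (I - 3/4)*(40 + I) = (-3/4 + I)*(40 + I) = (40 + I)*(-3/4 + I))
-2384/s(26) - 3499/sqrt(1160 + t(18, -49)) = -2384/(-30 + 26**2 + (157/4)*26) - 3499/sqrt(1160 + 0) = -2384/(-30 + 676 + 2041/2) - 3499*sqrt(290)/580 = -2384/3333/2 - 3499*sqrt(290)/580 = -2384*2/3333 - 3499*sqrt(290)/580 = -4768/3333 - 3499*sqrt(290)/580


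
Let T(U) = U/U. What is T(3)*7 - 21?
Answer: -14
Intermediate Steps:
T(U) = 1
T(3)*7 - 21 = 1*7 - 21 = 7 - 21 = -14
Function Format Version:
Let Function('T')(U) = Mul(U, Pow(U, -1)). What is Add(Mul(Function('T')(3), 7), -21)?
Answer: -14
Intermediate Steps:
Function('T')(U) = 1
Add(Mul(Function('T')(3), 7), -21) = Add(Mul(1, 7), -21) = Add(7, -21) = -14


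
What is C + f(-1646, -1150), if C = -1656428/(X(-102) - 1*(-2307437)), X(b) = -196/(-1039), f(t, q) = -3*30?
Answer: -217489480202/2397427239 ≈ -90.718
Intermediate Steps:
f(t, q) = -90
X(b) = 196/1039 (X(b) = -196*(-1/1039) = 196/1039)
C = -1721028692/2397427239 (C = -1656428/(196/1039 - 1*(-2307437)) = -1656428/(196/1039 + 2307437) = -1656428/2397427239/1039 = -1656428*1039/2397427239 = -1721028692/2397427239 ≈ -0.71786)
C + f(-1646, -1150) = -1721028692/2397427239 - 90 = -217489480202/2397427239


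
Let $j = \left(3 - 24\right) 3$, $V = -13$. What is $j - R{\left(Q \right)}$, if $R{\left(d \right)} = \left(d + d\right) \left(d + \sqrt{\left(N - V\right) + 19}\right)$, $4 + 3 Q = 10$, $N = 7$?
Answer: $-71 - 4 \sqrt{39} \approx -95.98$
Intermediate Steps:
$j = -63$ ($j = \left(-21\right) 3 = -63$)
$Q = 2$ ($Q = - \frac{4}{3} + \frac{1}{3} \cdot 10 = - \frac{4}{3} + \frac{10}{3} = 2$)
$R{\left(d \right)} = 2 d \left(d + \sqrt{39}\right)$ ($R{\left(d \right)} = \left(d + d\right) \left(d + \sqrt{\left(7 - -13\right) + 19}\right) = 2 d \left(d + \sqrt{\left(7 + 13\right) + 19}\right) = 2 d \left(d + \sqrt{20 + 19}\right) = 2 d \left(d + \sqrt{39}\right)$)
$j - R{\left(Q \right)} = -63 - 2 \cdot 2 \left(2 + \sqrt{39}\right) = -63 - \left(8 + 4 \sqrt{39}\right) = -71 - 4 \sqrt{39}$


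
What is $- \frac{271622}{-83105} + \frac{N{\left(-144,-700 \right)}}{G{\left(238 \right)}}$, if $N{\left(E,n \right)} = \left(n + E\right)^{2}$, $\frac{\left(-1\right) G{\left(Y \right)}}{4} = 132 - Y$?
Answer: $\frac{7414231376}{4404565} \approx 1683.3$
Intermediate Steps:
$G{\left(Y \right)} = -528 + 4 Y$ ($G{\left(Y \right)} = - 4 \left(132 - Y\right) = -528 + 4 Y$)
$N{\left(E,n \right)} = \left(E + n\right)^{2}$
$- \frac{271622}{-83105} + \frac{N{\left(-144,-700 \right)}}{G{\left(238 \right)}} = - \frac{271622}{-83105} + \frac{\left(-144 - 700\right)^{2}}{-528 + 4 \cdot 238} = \left(-271622\right) \left(- \frac{1}{83105}\right) + \frac{\left(-844\right)^{2}}{-528 + 952} = \frac{271622}{83105} + \frac{712336}{424} = \frac{271622}{83105} + 712336 \cdot \frac{1}{424} = \frac{271622}{83105} + \frac{89042}{53} = \frac{7414231376}{4404565}$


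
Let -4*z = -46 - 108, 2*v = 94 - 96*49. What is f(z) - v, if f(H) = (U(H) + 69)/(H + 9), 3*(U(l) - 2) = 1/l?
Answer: 50616031/21945 ≈ 2306.5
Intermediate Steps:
U(l) = 2 + 1/(3*l)
v = -2305 (v = (94 - 96*49)/2 = (94 - 4704)/2 = (½)*(-4610) = -2305)
z = 77/2 (z = -(-46 - 108)/4 = -¼*(-154) = 77/2 ≈ 38.500)
f(H) = (71 + 1/(3*H))/(9 + H) (f(H) = ((2 + 1/(3*H)) + 69)/(H + 9) = (71 + 1/(3*H))/(9 + H))
f(z) - v = (1 + 213*(77/2))/(3*(77/2)*(9 + 77/2)) - 1*(-2305) = (⅓)*(2/77)*(1 + 16401/2)/(95/2) + 2305 = (⅓)*(2/77)*(2/95)*(16403/2) + 2305 = 32806/21945 + 2305 = 50616031/21945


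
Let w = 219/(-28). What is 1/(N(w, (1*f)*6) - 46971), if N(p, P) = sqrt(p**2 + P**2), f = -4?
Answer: -240688/11305352783 - 28*sqrt(55505)/576572991933 ≈ -2.1301e-5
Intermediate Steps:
w = -219/28 (w = 219*(-1/28) = -219/28 ≈ -7.8214)
N(p, P) = sqrt(P**2 + p**2)
1/(N(w, (1*f)*6) - 46971) = 1/(sqrt(((1*(-4))*6)**2 + (-219/28)**2) - 46971) = 1/(sqrt((-4*6)**2 + 47961/784) - 46971) = 1/(sqrt((-24)**2 + 47961/784) - 46971) = 1/(sqrt(576 + 47961/784) - 46971) = 1/(sqrt(499545/784) - 46971) = 1/(3*sqrt(55505)/28 - 46971) = 1/(-46971 + 3*sqrt(55505)/28)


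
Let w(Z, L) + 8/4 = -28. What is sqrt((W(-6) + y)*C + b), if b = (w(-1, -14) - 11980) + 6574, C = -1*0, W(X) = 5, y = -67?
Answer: 6*I*sqrt(151) ≈ 73.729*I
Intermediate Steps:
w(Z, L) = -30 (w(Z, L) = -2 - 28 = -30)
C = 0
b = -5436 (b = (-30 - 11980) + 6574 = -12010 + 6574 = -5436)
sqrt((W(-6) + y)*C + b) = sqrt((5 - 67)*0 - 5436) = sqrt(-62*0 - 5436) = sqrt(0 - 5436) = sqrt(-5436) = 6*I*sqrt(151)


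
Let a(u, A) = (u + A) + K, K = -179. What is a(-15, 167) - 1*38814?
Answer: -38841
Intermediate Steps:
a(u, A) = -179 + A + u (a(u, A) = (u + A) - 179 = (A + u) - 179 = -179 + A + u)
a(-15, 167) - 1*38814 = (-179 + 167 - 15) - 1*38814 = -27 - 38814 = -38841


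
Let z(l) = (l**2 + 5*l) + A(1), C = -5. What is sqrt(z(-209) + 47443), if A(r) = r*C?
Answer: sqrt(90074) ≈ 300.12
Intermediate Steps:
A(r) = -5*r (A(r) = r*(-5) = -5*r)
z(l) = -5 + l**2 + 5*l (z(l) = (l**2 + 5*l) - 5*1 = (l**2 + 5*l) - 5 = -5 + l**2 + 5*l)
sqrt(z(-209) + 47443) = sqrt((-5 + (-209)**2 + 5*(-209)) + 47443) = sqrt((-5 + 43681 - 1045) + 47443) = sqrt(42631 + 47443) = sqrt(90074)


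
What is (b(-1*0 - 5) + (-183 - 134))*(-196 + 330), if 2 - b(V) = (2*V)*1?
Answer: -40870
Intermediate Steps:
b(V) = 2 - 2*V
(b(-1*0 - 5) + (-183 - 134))*(-196 + 330) = ((2 - 2*(-1*0 - 5)) + (-183 - 134))*(-196 + 330) = ((2 - 2*(0 - 5)) - 317)*134 = ((2 - 2*(-5)) - 317)*134 = ((2 + 10) - 317)*134 = (12 - 317)*134 = -305*134 = -40870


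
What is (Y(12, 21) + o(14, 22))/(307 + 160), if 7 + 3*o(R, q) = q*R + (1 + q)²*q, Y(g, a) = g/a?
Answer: 83585/9807 ≈ 8.5230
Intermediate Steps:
o(R, q) = -7/3 + R*q/3 + q*(1 + q)²/3 (o(R, q) = -7/3 + (q*R + (1 + q)²*q)/3 = -7/3 + (R*q + q*(1 + q)²)/3 = -7/3 + (R*q/3 + q*(1 + q)²/3) = -7/3 + R*q/3 + q*(1 + q)²/3)
(Y(12, 21) + o(14, 22))/(307 + 160) = (12/21 + (-7/3 + (⅓)*14*22 + (⅓)*22*(1 + 22)²))/(307 + 160) = (12*(1/21) + (-7/3 + 308/3 + (⅓)*22*23²))/467 = (4/7 + (-7/3 + 308/3 + (⅓)*22*529))*(1/467) = (4/7 + (-7/3 + 308/3 + 11638/3))*(1/467) = (4/7 + 11939/3)*(1/467) = (83585/21)*(1/467) = 83585/9807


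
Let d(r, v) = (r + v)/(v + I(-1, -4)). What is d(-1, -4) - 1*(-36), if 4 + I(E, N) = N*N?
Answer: 283/8 ≈ 35.375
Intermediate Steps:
I(E, N) = -4 + N² (I(E, N) = -4 + N*N = -4 + N²)
d(r, v) = (r + v)/(12 + v) (d(r, v) = (r + v)/(v + (-4 + (-4)²)) = (r + v)/(v + (-4 + 16)) = (r + v)/(v + 12) = (r + v)/(12 + v))
d(-1, -4) - 1*(-36) = (-1 - 4)/(12 - 4) - 1*(-36) = -5/8 + 36 = 283/8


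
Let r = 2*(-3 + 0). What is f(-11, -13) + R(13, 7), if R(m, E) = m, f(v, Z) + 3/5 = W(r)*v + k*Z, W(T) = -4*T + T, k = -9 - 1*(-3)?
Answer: -538/5 ≈ -107.60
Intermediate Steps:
k = -6 (k = -9 + 3 = -6)
r = -6 (r = 2*(-3) = -6)
W(T) = -3*T
f(v, Z) = -3/5 - 6*Z + 18*v (f(v, Z) = -3/5 + ((-3*(-6))*v - 6*Z) = -3/5 + (18*v - 6*Z) = -3/5 + (-6*Z + 18*v) = -3/5 - 6*Z + 18*v)
f(-11, -13) + R(13, 7) = (-3/5 - 6*(-13) + 18*(-11)) + 13 = (-3/5 + 78 - 198) + 13 = -603/5 + 13 = -538/5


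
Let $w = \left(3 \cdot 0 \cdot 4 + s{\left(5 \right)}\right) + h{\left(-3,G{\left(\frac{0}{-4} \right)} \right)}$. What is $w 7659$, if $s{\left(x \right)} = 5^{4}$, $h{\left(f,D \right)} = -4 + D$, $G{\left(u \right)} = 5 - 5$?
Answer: $4756239$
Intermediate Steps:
$G{\left(u \right)} = 0$
$s{\left(x \right)} = 625$
$w = 621$ ($w = \left(3 \cdot 0 \cdot 4 + 625\right) + \left(-4 + 0\right) = \left(0 \cdot 4 + 625\right) - 4 = \left(0 + 625\right) - 4 = 625 - 4 = 621$)
$w 7659 = 621 \cdot 7659 = 4756239$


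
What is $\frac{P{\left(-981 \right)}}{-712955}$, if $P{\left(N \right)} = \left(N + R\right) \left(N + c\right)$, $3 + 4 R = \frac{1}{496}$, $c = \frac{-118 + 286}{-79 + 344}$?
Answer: $- \frac{506030258427}{374843220800} \approx -1.35$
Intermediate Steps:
$c = \frac{168}{265} \approx 0.63396$
$R = - \frac{1487}{1984}$ ($R = - \frac{3}{4} + \frac{1}{4 \cdot 496} = - \frac{3}{4} + \frac{1}{4} \cdot \frac{1}{496} = - \frac{3}{4} + \frac{1}{1984} = - \frac{1487}{1984} \approx -0.7495$)
$P{\left(N \right)} = \left(- \frac{1487}{1984} + N\right) \left(\frac{168}{265} + N\right)$ ($P{\left(N \right)} = \left(N - \frac{1487}{1984}\right) \left(N + \frac{168}{265}\right) = \left(- \frac{1487}{1984} + N\right) \left(\frac{168}{265} + N\right)$)
$\frac{P{\left(-981 \right)}}{-712955} = \frac{- \frac{31227}{65720} + \left(-981\right)^{2} - - \frac{59588883}{525760}}{-712955} = \left(- \frac{31227}{65720} + 962361 + \frac{59588883}{525760}\right) \left(- \frac{1}{712955}\right) = \frac{506030258427}{525760} \left(- \frac{1}{712955}\right) = - \frac{506030258427}{374843220800}$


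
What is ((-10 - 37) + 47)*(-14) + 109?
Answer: 109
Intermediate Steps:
((-10 - 37) + 47)*(-14) + 109 = (-47 + 47)*(-14) + 109 = 0*(-14) + 109 = 0 + 109 = 109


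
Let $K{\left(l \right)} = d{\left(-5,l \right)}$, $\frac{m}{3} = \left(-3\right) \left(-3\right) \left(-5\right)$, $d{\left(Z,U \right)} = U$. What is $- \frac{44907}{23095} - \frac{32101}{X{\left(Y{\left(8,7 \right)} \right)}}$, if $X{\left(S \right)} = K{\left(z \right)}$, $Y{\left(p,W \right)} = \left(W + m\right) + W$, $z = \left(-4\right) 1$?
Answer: $\frac{741192967}{92380} \approx 8023.3$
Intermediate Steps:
$z = -4$
$m = -135$ ($m = 3 \left(-3\right) \left(-3\right) \left(-5\right) = 3 \cdot 9 \left(-5\right) = 3 \left(-45\right) = -135$)
$K{\left(l \right)} = l$
$Y{\left(p,W \right)} = -135 + 2 W$ ($Y{\left(p,W \right)} = \left(W - 135\right) + W = \left(-135 + W\right) + W = -135 + 2 W$)
$X{\left(S \right)} = -4$
$- \frac{44907}{23095} - \frac{32101}{X{\left(Y{\left(8,7 \right)} \right)}} = - \frac{44907}{23095} - \frac{32101}{-4} = \left(-44907\right) \frac{1}{23095} - - \frac{32101}{4} = - \frac{44907}{23095} + \frac{32101}{4} = \frac{741192967}{92380}$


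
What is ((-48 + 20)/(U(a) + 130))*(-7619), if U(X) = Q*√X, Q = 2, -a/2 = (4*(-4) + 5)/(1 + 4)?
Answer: 34666450/21103 - 106666*√110/21103 ≈ 1589.7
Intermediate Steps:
a = 22/5 (a = -2*(4*(-4) + 5)/(1 + 4) = -2*(-16 + 5)/5 = -(-22)/5 = -2*(-11/5) = 22/5 ≈ 4.4000)
U(X) = 2*√X
((-48 + 20)/(U(a) + 130))*(-7619) = ((-48 + 20)/(2*√(22/5) + 130))*(-7619) = -28/(2*(√110/5) + 130)*(-7619) = -28/(2*√110/5 + 130)*(-7619) = -28/(130 + 2*√110/5)*(-7619) = 213332/(130 + 2*√110/5)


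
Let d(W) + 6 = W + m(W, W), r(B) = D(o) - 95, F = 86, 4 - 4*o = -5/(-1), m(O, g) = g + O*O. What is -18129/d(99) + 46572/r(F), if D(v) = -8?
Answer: -155753761/343093 ≈ -453.97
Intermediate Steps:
m(O, g) = g + O**2
o = -1/4 (o = 1 - (-5)/(4*(-1)) = 1 - (-5)*(-1)/4 = 1 - 1/4*5 = 1 - 5/4 = -1/4 ≈ -0.25000)
r(B) = -103 (r(B) = -8 - 95 = -103)
d(W) = -6 + W**2 + 2*W (d(W) = -6 + (W + (W + W**2)) = -6 + (W**2 + 2*W) = -6 + W**2 + 2*W)
-18129/d(99) + 46572/r(F) = -18129/(-6 + 99**2 + 2*99) + 46572/(-103) = -18129/(-6 + 9801 + 198) + 46572*(-1/103) = -18129/9993 - 46572/103 = -18129*1/9993 - 46572/103 = -6043/3331 - 46572/103 = -155753761/343093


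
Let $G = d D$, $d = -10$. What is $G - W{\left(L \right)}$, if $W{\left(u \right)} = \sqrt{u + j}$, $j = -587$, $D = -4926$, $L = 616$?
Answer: $49260 - \sqrt{29} \approx 49255.0$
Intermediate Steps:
$W{\left(u \right)} = \sqrt{-587 + u}$ ($W{\left(u \right)} = \sqrt{u - 587} = \sqrt{-587 + u}$)
$G = 49260$ ($G = \left(-10\right) \left(-4926\right) = 49260$)
$G - W{\left(L \right)} = 49260 - \sqrt{-587 + 616} = 49260 - \sqrt{29}$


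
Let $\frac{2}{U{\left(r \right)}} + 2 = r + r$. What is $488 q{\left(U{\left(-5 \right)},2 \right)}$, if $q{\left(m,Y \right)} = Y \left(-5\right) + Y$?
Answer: $-3904$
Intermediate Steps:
$U{\left(r \right)} = \frac{2}{-2 + 2 r}$ ($U{\left(r \right)} = \frac{2}{-2 + \left(r + r\right)} = \frac{2}{-2 + 2 r}$)
$q{\left(m,Y \right)} = - 4 Y$ ($q{\left(m,Y \right)} = - 5 Y + Y = - 4 Y$)
$488 q{\left(U{\left(-5 \right)},2 \right)} = 488 \left(\left(-4\right) 2\right) = 488 \left(-8\right) = -3904$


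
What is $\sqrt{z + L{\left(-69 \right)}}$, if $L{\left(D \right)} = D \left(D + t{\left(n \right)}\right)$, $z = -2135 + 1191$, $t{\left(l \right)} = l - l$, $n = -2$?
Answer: $\sqrt{3817} \approx 61.782$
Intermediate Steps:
$t{\left(l \right)} = 0$
$z = -944$
$L{\left(D \right)} = D^{2}$ ($L{\left(D \right)} = D \left(D + 0\right) = D D = D^{2}$)
$\sqrt{z + L{\left(-69 \right)}} = \sqrt{-944 + \left(-69\right)^{2}} = \sqrt{-944 + 4761} = \sqrt{3817}$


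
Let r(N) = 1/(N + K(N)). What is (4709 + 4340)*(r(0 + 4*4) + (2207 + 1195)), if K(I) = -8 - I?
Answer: 246268535/8 ≈ 3.0784e+7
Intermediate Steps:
r(N) = -1/8 (r(N) = 1/(N + (-8 - N)) = 1/(-8) = -1/8)
(4709 + 4340)*(r(0 + 4*4) + (2207 + 1195)) = (4709 + 4340)*(-1/8 + (2207 + 1195)) = 9049*(-1/8 + 3402) = 9049*(27215/8) = 246268535/8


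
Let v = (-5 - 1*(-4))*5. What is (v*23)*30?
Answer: -3450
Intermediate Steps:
v = -5 (v = (-5 + 4)*5 = -1*5 = -5)
(v*23)*30 = -5*23*30 = -115*30 = -3450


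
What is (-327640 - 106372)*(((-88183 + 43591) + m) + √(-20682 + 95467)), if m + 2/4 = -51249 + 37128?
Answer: 25482363562 - 434012*√74785 ≈ 2.5364e+10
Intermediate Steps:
m = -28243/2 (m = -½ + (-51249 + 37128) = -½ - 14121 = -28243/2 ≈ -14122.)
(-327640 - 106372)*(((-88183 + 43591) + m) + √(-20682 + 95467)) = (-327640 - 106372)*(((-88183 + 43591) - 28243/2) + √(-20682 + 95467)) = -434012*((-44592 - 28243/2) + √74785) = -434012*(-117427/2 + √74785) = 25482363562 - 434012*√74785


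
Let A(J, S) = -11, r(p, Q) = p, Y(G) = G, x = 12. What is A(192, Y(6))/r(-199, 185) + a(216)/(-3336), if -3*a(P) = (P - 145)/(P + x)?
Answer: 25114193/454082976 ≈ 0.055308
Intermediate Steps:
a(P) = -(-145 + P)/(3*(12 + P)) (a(P) = -(P - 145)/(3*(P + 12)) = -(-145 + P)/(3*(12 + P)))
A(192, Y(6))/r(-199, 185) + a(216)/(-3336) = -11/(-199) + ((145 - 1*216)/(3*(12 + 216)))/(-3336) = -11*(-1/199) + ((1/3)*(145 - 216)/228)*(-1/3336) = 11/199 + ((1/3)*(1/228)*(-71))*(-1/3336) = 11/199 - 71/684*(-1/3336) = 11/199 + 71/2281824 = 25114193/454082976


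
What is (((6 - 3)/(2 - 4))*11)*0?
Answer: 0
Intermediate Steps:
(((6 - 3)/(2 - 4))*11)*0 = ((3/(-2))*11)*0 = ((3*(-½))*11)*0 = -3/2*11*0 = -33/2*0 = 0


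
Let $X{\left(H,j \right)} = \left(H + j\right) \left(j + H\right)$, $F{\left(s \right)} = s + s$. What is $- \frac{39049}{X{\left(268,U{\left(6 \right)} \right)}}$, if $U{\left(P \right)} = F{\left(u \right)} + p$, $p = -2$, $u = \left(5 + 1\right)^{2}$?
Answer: $- \frac{39049}{114244} \approx -0.3418$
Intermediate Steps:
$u = 36$ ($u = 6^{2} = 36$)
$F{\left(s \right)} = 2 s$
$U{\left(P \right)} = 70$ ($U{\left(P \right)} = 2 \cdot 36 - 2 = 72 - 2 = 70$)
$X{\left(H,j \right)} = \left(H + j\right)^{2}$ ($X{\left(H,j \right)} = \left(H + j\right) \left(H + j\right) = \left(H + j\right)^{2}$)
$- \frac{39049}{X{\left(268,U{\left(6 \right)} \right)}} = - \frac{39049}{\left(268 + 70\right)^{2}} = - \frac{39049}{338^{2}} = - \frac{39049}{114244}$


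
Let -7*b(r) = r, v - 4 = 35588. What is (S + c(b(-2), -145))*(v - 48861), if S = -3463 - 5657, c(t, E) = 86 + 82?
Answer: 118784088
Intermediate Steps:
v = 35592 (v = 4 + 35588 = 35592)
b(r) = -r/7
c(t, E) = 168
S = -9120
(S + c(b(-2), -145))*(v - 48861) = (-9120 + 168)*(35592 - 48861) = -8952*(-13269) = 118784088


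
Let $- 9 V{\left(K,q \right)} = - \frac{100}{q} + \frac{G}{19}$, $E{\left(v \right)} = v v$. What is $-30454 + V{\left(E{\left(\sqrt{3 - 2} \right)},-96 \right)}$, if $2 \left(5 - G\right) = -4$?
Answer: $- \frac{124983859}{4104} \approx -30454.0$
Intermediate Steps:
$G = 7$ ($G = 5 - -2 = 5 + 2 = 7$)
$E{\left(v \right)} = v^{2}$
$V{\left(K,q \right)} = - \frac{7}{171} + \frac{100}{9 q}$ ($V{\left(K,q \right)} = - \frac{- \frac{100}{q} + \frac{7}{19}}{9} = - \frac{\frac{7}{19} - \frac{100}{q}}{9} = - \frac{7}{171} + \frac{100}{9 q}$)
$-30454 + V{\left(E{\left(\sqrt{3 - 2} \right)},-96 \right)} = -30454 + \frac{1900 - -672}{171 \left(-96\right)} = -30454 + \frac{1}{171} \left(- \frac{1}{96}\right) \left(1900 + 672\right) = -30454 + \frac{1}{171} \left(- \frac{1}{96}\right) 2572 = -30454 - \frac{643}{4104} = - \frac{124983859}{4104}$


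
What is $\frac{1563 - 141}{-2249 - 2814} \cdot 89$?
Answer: $- \frac{126558}{5063} \approx -24.997$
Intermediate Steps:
$\frac{1563 - 141}{-2249 - 2814} \cdot 89 = \frac{1422}{-5063} \cdot 89 = 1422 \left(- \frac{1}{5063}\right) 89 = \left(- \frac{1422}{5063}\right) 89 = - \frac{126558}{5063}$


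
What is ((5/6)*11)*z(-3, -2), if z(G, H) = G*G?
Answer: 165/2 ≈ 82.500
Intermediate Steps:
z(G, H) = G**2
((5/6)*11)*z(-3, -2) = ((5/6)*11)*(-3)**2 = ((5*(1/6))*11)*9 = ((5/6)*11)*9 = (55/6)*9 = 165/2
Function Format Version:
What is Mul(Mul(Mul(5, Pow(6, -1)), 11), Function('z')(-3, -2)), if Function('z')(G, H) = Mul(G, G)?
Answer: Rational(165, 2) ≈ 82.500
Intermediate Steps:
Function('z')(G, H) = Pow(G, 2)
Mul(Mul(Mul(5, Pow(6, -1)), 11), Function('z')(-3, -2)) = Mul(Mul(Mul(5, Pow(6, -1)), 11), Pow(-3, 2)) = Mul(Mul(Mul(5, Rational(1, 6)), 11), 9) = Mul(Mul(Rational(5, 6), 11), 9) = Mul(Rational(55, 6), 9) = Rational(165, 2)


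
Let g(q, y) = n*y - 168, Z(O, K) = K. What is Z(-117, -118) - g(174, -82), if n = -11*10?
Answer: -8970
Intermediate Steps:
n = -110
g(q, y) = -168 - 110*y (g(q, y) = -110*y - 168 = -168 - 110*y)
Z(-117, -118) - g(174, -82) = -118 - (-168 - 110*(-82)) = -118 - (-168 + 9020) = -118 - 1*8852 = -118 - 8852 = -8970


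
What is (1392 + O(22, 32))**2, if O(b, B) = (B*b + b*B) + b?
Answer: 7963684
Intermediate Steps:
O(b, B) = b + 2*B*b (O(b, B) = (B*b + B*b) + b = 2*B*b + b = b + 2*B*b)
(1392 + O(22, 32))**2 = (1392 + 22*(1 + 2*32))**2 = (1392 + 22*(1 + 64))**2 = (1392 + 22*65)**2 = (1392 + 1430)**2 = 2822**2 = 7963684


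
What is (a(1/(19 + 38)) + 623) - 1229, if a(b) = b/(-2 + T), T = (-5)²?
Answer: -794465/1311 ≈ -606.00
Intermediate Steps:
T = 25
a(b) = b/23 (a(b) = b/(-2 + 25) = b/23)
(a(1/(19 + 38)) + 623) - 1229 = (1/(23*(19 + 38)) + 623) - 1229 = ((1/23)/57 + 623) - 1229 = ((1/23)*(1/57) + 623) - 1229 = (1/1311 + 623) - 1229 = 816754/1311 - 1229 = -794465/1311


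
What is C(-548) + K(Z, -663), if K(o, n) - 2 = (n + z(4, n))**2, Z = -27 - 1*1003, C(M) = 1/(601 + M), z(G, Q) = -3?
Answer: 23508575/53 ≈ 4.4356e+5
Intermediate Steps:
Z = -1030 (Z = -27 - 1003 = -1030)
K(o, n) = 2 + (-3 + n)**2 (K(o, n) = 2 + (n - 3)**2 = 2 + (-3 + n)**2)
C(-548) + K(Z, -663) = 1/(601 - 548) + (2 + (-3 - 663)**2) = 1/53 + (2 + (-666)**2) = 1/53 + (2 + 443556) = 1/53 + 443558 = 23508575/53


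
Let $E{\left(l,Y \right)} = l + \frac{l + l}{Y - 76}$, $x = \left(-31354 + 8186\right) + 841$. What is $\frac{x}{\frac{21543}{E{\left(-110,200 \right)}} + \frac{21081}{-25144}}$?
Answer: $\frac{92629364520}{803097077} \approx 115.34$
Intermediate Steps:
$x = -22327$ ($x = -23168 + 841 = -22327$)
$E{\left(l,Y \right)} = l + \frac{2 l}{-76 + Y}$
$\frac{x}{\frac{21543}{E{\left(-110,200 \right)}} + \frac{21081}{-25144}} = - \frac{22327}{\frac{21543}{\left(-110\right) \frac{1}{-76 + 200} \left(-74 + 200\right)} + \frac{21081}{-25144}} = - \frac{22327}{\frac{21543}{\left(-110\right) \frac{1}{124} \cdot 126} + 21081 \left(- \frac{1}{25144}\right)} = - \frac{22327}{\frac{21543}{\left(-110\right) \frac{1}{124} \cdot 126} - \frac{21081}{25144}} = - \frac{22327}{\frac{21543}{- \frac{3465}{31}} - \frac{21081}{25144}} = - \frac{22327}{21543 \left(- \frac{31}{3465}\right) - \frac{21081}{25144}} = - \frac{22327}{- \frac{222611}{1155} - \frac{21081}{25144}} = - \frac{22327}{- \frac{803097077}{4148760}} = \left(-22327\right) \left(- \frac{4148760}{803097077}\right) = \frac{92629364520}{803097077}$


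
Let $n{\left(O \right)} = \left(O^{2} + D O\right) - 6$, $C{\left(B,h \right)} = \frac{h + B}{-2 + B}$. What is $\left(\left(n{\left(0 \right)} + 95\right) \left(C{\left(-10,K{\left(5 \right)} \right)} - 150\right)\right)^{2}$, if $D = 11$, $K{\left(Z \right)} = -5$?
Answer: $\frac{2804232025}{16} \approx 1.7526 \cdot 10^{8}$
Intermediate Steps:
$C{\left(B,h \right)} = \frac{B + h}{-2 + B}$
$n{\left(O \right)} = -6 + O^{2} + 11 O$ ($n{\left(O \right)} = \left(O^{2} + 11 O\right) - 6 = -6 + O^{2} + 11 O$)
$\left(\left(n{\left(0 \right)} + 95\right) \left(C{\left(-10,K{\left(5 \right)} \right)} - 150\right)\right)^{2} = \left(\left(\left(-6 + 0^{2} + 11 \cdot 0\right) + 95\right) \left(\frac{-10 - 5}{-2 - 10} - 150\right)\right)^{2} = \left(\left(\left(-6 + 0 + 0\right) + 95\right) \left(\frac{1}{-12} \left(-15\right) - 150\right)\right)^{2} = \left(\left(-6 + 95\right) \left(\left(- \frac{1}{12}\right) \left(-15\right) - 150\right)\right)^{2} = \left(89 \left(\frac{5}{4} - 150\right)\right)^{2} = \left(89 \left(- \frac{595}{4}\right)\right)^{2} = \left(- \frac{52955}{4}\right)^{2} = \frac{2804232025}{16}$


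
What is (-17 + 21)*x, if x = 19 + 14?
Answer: 132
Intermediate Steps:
x = 33
(-17 + 21)*x = (-17 + 21)*33 = 4*33 = 132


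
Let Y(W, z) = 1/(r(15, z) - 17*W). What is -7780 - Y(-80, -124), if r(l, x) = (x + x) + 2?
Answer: -8666921/1114 ≈ -7780.0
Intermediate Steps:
r(l, x) = 2 + 2*x (r(l, x) = 2*x + 2 = 2 + 2*x)
Y(W, z) = 1/(2 - 17*W + 2*z) (Y(W, z) = 1/((2 + 2*z) - 17*W) = 1/(2 - 17*W + 2*z))
-7780 - Y(-80, -124) = -7780 - 1/(2 - 17*(-80) + 2*(-124)) = -7780 - 1/(2 + 1360 - 248) = -7780 - 1/1114 = -8666921/1114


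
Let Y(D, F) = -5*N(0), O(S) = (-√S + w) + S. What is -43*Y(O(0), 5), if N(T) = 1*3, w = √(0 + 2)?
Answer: 645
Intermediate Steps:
w = √2 ≈ 1.4142
N(T) = 3
O(S) = S + √2 - √S (O(S) = (-√S + √2) + S = (√2 - √S) + S = S + √2 - √S)
Y(D, F) = -15 (Y(D, F) = -5*3 = -15)
-43*Y(O(0), 5) = -43*(-15) = 645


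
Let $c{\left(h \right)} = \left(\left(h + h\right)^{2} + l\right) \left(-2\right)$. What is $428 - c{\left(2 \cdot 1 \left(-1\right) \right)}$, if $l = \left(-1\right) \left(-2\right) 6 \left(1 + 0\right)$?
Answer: $484$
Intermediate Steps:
$l = 12$ ($l = 2 \cdot 6 \cdot 1 = 12 \cdot 1 = 12$)
$c{\left(h \right)} = -24 - 8 h^{2}$ ($c{\left(h \right)} = \left(\left(h + h\right)^{2} + 12\right) \left(-2\right) = \left(\left(2 h\right)^{2} + 12\right) \left(-2\right) = \left(4 h^{2} + 12\right) \left(-2\right) = \left(12 + 4 h^{2}\right) \left(-2\right) = -24 - 8 h^{2}$)
$428 - c{\left(2 \cdot 1 \left(-1\right) \right)} = 428 - \left(-24 - 8 \left(2 \cdot 1 \left(-1\right)\right)^{2}\right) = 428 - \left(-24 - 8 \left(2 \left(-1\right)\right)^{2}\right) = 428 - \left(-24 - 8 \left(-2\right)^{2}\right) = 428 - \left(-24 - 32\right) = 428 - -56 = 428 + 56 = 484$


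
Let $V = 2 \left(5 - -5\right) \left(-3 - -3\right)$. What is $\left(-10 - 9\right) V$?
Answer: $0$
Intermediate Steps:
$V = 0$ ($V = 2 \left(5 + 5\right) \left(-3 + 3\right) = 2 \cdot 10 \cdot 0 = 20 \cdot 0 = 0$)
$\left(-10 - 9\right) V = \left(-10 - 9\right) 0 = \left(-19\right) 0 = 0$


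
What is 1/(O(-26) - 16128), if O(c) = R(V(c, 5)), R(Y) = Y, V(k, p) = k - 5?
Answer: -1/16159 ≈ -6.1885e-5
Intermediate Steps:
V(k, p) = -5 + k
O(c) = -5 + c
1/(O(-26) - 16128) = 1/((-5 - 26) - 16128) = 1/(-31 - 16128) = 1/(-16159) = -1/16159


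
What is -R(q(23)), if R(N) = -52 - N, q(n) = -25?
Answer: 27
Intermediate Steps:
-R(q(23)) = -(-52 - 1*(-25)) = -(-52 + 25) = -1*(-27) = 27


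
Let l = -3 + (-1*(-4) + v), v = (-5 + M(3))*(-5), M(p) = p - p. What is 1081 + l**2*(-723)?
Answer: -487667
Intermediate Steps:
M(p) = 0
v = 25 (v = (-5 + 0)*(-5) = -5*(-5) = 25)
l = 26 (l = -3 + (-1*(-4) + 25) = -3 + (4 + 25) = -3 + 29 = 26)
1081 + l**2*(-723) = 1081 + 26**2*(-723) = 1081 + 676*(-723) = 1081 - 488748 = -487667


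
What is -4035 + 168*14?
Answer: -1683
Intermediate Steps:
-4035 + 168*14 = -4035 + 2352 = -1683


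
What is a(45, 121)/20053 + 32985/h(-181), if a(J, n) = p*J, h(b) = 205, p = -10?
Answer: 132271191/822173 ≈ 160.88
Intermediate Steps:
a(J, n) = -10*J
a(45, 121)/20053 + 32985/h(-181) = -10*45/20053 + 32985/205 = -450*1/20053 + 32985*(1/205) = -450/20053 + 6597/41 = 132271191/822173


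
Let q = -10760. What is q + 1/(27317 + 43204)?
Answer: -758805959/70521 ≈ -10760.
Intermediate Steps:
q + 1/(27317 + 43204) = -10760 + 1/(27317 + 43204) = -10760 + 1/70521 = -758805959/70521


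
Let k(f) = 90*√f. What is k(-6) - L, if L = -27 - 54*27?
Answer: 1485 + 90*I*√6 ≈ 1485.0 + 220.45*I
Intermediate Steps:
L = -1485 (L = -27 - 1458 = -1485)
k(-6) - L = 90*√(-6) - 1*(-1485) = 90*(I*√6) + 1485 = 90*I*√6 + 1485 = 1485 + 90*I*√6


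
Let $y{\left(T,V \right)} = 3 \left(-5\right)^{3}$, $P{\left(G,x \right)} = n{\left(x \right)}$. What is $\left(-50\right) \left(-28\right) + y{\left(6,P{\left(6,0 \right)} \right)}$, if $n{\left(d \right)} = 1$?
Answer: $1025$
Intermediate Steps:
$P{\left(G,x \right)} = 1$
$y{\left(T,V \right)} = -375$ ($y{\left(T,V \right)} = 3 \left(-125\right) = -375$)
$\left(-50\right) \left(-28\right) + y{\left(6,P{\left(6,0 \right)} \right)} = \left(-50\right) \left(-28\right) - 375 = 1400 - 375 = 1025$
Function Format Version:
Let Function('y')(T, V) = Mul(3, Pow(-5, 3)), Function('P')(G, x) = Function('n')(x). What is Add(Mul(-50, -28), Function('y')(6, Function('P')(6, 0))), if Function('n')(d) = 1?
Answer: 1025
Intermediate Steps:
Function('P')(G, x) = 1
Function('y')(T, V) = -375 (Function('y')(T, V) = Mul(3, -125) = -375)
Add(Mul(-50, -28), Function('y')(6, Function('P')(6, 0))) = Add(Mul(-50, -28), -375) = Add(1400, -375) = 1025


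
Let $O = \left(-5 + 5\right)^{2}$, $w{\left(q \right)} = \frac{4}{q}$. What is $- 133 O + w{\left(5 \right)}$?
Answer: $\frac{4}{5} \approx 0.8$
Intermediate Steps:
$O = 0$ ($O = 0^{2} = 0$)
$- 133 O + w{\left(5 \right)} = \left(-133\right) 0 + \frac{4}{5} = 0 + 4 \cdot \frac{1}{5} = 0 + \frac{4}{5} = \frac{4}{5}$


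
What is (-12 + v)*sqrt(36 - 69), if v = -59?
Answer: -71*I*sqrt(33) ≈ -407.86*I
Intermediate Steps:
(-12 + v)*sqrt(36 - 69) = (-12 - 59)*sqrt(36 - 69) = -71*I*sqrt(33)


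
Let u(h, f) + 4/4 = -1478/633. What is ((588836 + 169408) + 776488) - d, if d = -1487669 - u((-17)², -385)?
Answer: 1913177722/633 ≈ 3.0224e+6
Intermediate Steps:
u(h, f) = -2111/633 (u(h, f) = -1 - 1478/633 = -2111/633)
d = -941692366/633 (d = -1487669 - 1*(-2111/633) = -1487669 + 2111/633 = -941692366/633 ≈ -1.4877e+6)
((588836 + 169408) + 776488) - d = ((588836 + 169408) + 776488) - 1*(-941692366/633) = (758244 + 776488) + 941692366/633 = 1534732 + 941692366/633 = 1913177722/633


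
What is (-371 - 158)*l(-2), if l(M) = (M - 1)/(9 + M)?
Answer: 1587/7 ≈ 226.71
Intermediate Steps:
l(M) = (-1 + M)/(9 + M)
(-371 - 158)*l(-2) = (-371 - 158)*((-1 - 2)/(9 - 2)) = -529*(-3)/7 = -529*(-3/7) = 1587/7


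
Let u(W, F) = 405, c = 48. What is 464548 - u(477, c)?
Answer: 464143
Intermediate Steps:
464548 - u(477, c) = 464548 - 1*405 = 464548 - 405 = 464143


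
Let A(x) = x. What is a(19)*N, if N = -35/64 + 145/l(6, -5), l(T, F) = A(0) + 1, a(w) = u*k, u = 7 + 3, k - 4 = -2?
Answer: 46225/16 ≈ 2889.1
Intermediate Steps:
k = 2 (k = 4 - 2 = 2)
u = 10
a(w) = 20 (a(w) = 10*2 = 20)
l(T, F) = 1 (l(T, F) = 0 + 1 = 1)
N = 9245/64 (N = -35/64 + 145/1 = -35*1/64 + 145*1 = -35/64 + 145 = 9245/64 ≈ 144.45)
a(19)*N = 20*(9245/64) = 46225/16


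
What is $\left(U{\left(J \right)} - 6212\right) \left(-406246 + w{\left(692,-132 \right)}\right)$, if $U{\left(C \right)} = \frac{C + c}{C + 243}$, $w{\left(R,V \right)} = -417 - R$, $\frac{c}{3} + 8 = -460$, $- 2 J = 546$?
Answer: $\frac{5015436231}{2} \approx 2.5077 \cdot 10^{9}$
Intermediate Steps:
$J = -273$ ($J = \left(- \frac{1}{2}\right) 546 = -273$)
$c = -1404$ ($c = -24 + 3 \left(-460\right) = -24 - 1380 = -1404$)
$U{\left(C \right)} = \frac{-1404 + C}{243 + C}$ ($U{\left(C \right)} = \frac{C - 1404}{C + 243} = \frac{-1404 + C}{243 + C}$)
$\left(U{\left(J \right)} - 6212\right) \left(-406246 + w{\left(692,-132 \right)}\right) = \left(\frac{-1404 - 273}{243 - 273} - 6212\right) \left(-406246 - 1109\right) = \left(\frac{1}{-30} \left(-1677\right) - 6212\right) \left(-406246 - 1109\right) = \left(\left(- \frac{1}{30}\right) \left(-1677\right) - 6212\right) \left(-406246 - 1109\right) = \left(\frac{559}{10} - 6212\right) \left(-407355\right) = \left(- \frac{61561}{10}\right) \left(-407355\right) = \frac{5015436231}{2}$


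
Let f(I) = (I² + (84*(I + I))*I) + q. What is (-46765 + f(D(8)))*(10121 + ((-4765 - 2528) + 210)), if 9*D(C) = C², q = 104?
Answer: -9379269046/81 ≈ -1.1579e+8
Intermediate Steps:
D(C) = C²/9
f(I) = 104 + 169*I² (f(I) = (I² + (84*(I + I))*I) + 104 = (I² + (84*(2*I))*I) + 104 = (I² + (168*I)*I) + 104 = (I² + 168*I²) + 104 = 169*I² + 104 = 104 + 169*I²)
(-46765 + f(D(8)))*(10121 + ((-4765 - 2528) + 210)) = (-46765 + (104 + 169*((⅑)*8²)²))*(10121 + ((-4765 - 2528) + 210)) = (-46765 + (104 + 169*((⅑)*64)²))*(10121 + (-7293 + 210)) = (-46765 + (104 + 169*(64/9)²))*(10121 - 7083) = (-46765 + (104 + 169*(4096/81)))*3038 = (-46765 + (104 + 692224/81))*3038 = (-46765 + 700648/81)*3038 = -3087317/81*3038 = -9379269046/81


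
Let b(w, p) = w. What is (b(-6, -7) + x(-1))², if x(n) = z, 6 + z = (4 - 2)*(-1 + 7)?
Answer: 0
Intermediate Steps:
z = 6 (z = -6 + (4 - 2)*(-1 + 7) = -6 + 2*6 = -6 + 12 = 6)
x(n) = 6
(b(-6, -7) + x(-1))² = (-6 + 6)² = 0² = 0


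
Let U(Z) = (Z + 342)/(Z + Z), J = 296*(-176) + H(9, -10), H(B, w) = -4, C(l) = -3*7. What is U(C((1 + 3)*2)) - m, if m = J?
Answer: 729293/14 ≈ 52092.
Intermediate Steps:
C(l) = -21
J = -52100 (J = 296*(-176) - 4 = -52096 - 4 = -52100)
m = -52100
U(Z) = (342 + Z)/(2*Z) (U(Z) = (342 + Z)/((2*Z)) = (342 + Z)*(1/(2*Z)) = (342 + Z)/(2*Z))
U(C((1 + 3)*2)) - m = (1/2)*(342 - 21)/(-21) - 1*(-52100) = (1/2)*(-1/21)*321 + 52100 = -107/14 + 52100 = 729293/14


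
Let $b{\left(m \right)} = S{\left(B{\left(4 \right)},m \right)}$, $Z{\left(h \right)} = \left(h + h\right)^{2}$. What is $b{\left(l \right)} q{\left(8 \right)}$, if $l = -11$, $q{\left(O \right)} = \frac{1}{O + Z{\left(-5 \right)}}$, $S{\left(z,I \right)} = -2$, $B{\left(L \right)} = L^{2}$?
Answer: $- \frac{1}{54} \approx -0.018519$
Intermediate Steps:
$Z{\left(h \right)} = 4 h^{2}$ ($Z{\left(h \right)} = \left(2 h\right)^{2} = 4 h^{2}$)
$q{\left(O \right)} = \frac{1}{100 + O}$ ($q{\left(O \right)} = \frac{1}{O + 4 \left(-5\right)^{2}} = \frac{1}{O + 4 \cdot 25} = \frac{1}{O + 100} = \frac{1}{100 + O}$)
$b{\left(m \right)} = -2$
$b{\left(l \right)} q{\left(8 \right)} = - \frac{2}{100 + 8} = - \frac{2}{108} = \left(-2\right) \frac{1}{108} = - \frac{1}{54}$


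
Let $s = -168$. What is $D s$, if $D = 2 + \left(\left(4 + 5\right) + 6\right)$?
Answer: $-2856$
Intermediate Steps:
$D = 17$ ($D = 2 + \left(9 + 6\right) = 2 + 15 = 17$)
$D s = 17 \left(-168\right) = -2856$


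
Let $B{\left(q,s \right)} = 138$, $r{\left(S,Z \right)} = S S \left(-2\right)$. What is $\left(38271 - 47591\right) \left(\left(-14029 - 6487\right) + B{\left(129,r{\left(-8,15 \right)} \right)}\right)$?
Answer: $189922960$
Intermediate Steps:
$r{\left(S,Z \right)} = - 2 S^{2}$ ($r{\left(S,Z \right)} = S^{2} \left(-2\right) = - 2 S^{2}$)
$\left(38271 - 47591\right) \left(\left(-14029 - 6487\right) + B{\left(129,r{\left(-8,15 \right)} \right)}\right) = \left(38271 - 47591\right) \left(\left(-14029 - 6487\right) + 138\right) = - 9320 \left(-20516 + 138\right) = \left(-9320\right) \left(-20378\right) = 189922960$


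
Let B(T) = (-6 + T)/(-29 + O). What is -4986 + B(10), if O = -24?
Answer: -264262/53 ≈ -4986.1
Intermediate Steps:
B(T) = 6/53 - T/53 (B(T) = (-6 + T)/(-29 - 24) = (-6 + T)/(-53) = (-6 + T)*(-1/53) = 6/53 - T/53)
-4986 + B(10) = -4986 + (6/53 - 1/53*10) = -4986 + (6/53 - 10/53) = -4986 - 4/53 = -264262/53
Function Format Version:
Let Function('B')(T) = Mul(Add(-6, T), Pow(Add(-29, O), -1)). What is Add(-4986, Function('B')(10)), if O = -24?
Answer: Rational(-264262, 53) ≈ -4986.1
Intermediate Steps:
Function('B')(T) = Add(Rational(6, 53), Mul(Rational(-1, 53), T)) (Function('B')(T) = Mul(Add(-6, T), Pow(Add(-29, -24), -1)) = Mul(Add(-6, T), Pow(-53, -1)) = Mul(Add(-6, T), Rational(-1, 53)) = Add(Rational(6, 53), Mul(Rational(-1, 53), T)))
Add(-4986, Function('B')(10)) = Add(-4986, Add(Rational(6, 53), Mul(Rational(-1, 53), 10))) = Add(-4986, Add(Rational(6, 53), Rational(-10, 53))) = Add(-4986, Rational(-4, 53)) = Rational(-264262, 53)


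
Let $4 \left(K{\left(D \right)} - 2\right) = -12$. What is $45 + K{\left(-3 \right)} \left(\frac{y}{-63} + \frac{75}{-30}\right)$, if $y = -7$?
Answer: $\frac{853}{18} \approx 47.389$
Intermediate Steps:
$K{\left(D \right)} = -1$ ($K{\left(D \right)} = 2 + \frac{1}{4} \left(-12\right) = 2 - 3 = -1$)
$45 + K{\left(-3 \right)} \left(\frac{y}{-63} + \frac{75}{-30}\right) = 45 - \left(- \frac{7}{-63} + \frac{75}{-30}\right) = 45 - \left(\left(-7\right) \left(- \frac{1}{63}\right) + 75 \left(- \frac{1}{30}\right)\right) = 45 - \left(\frac{1}{9} - \frac{5}{2}\right) = 45 - - \frac{43}{18} = 45 + \frac{43}{18} = \frac{853}{18}$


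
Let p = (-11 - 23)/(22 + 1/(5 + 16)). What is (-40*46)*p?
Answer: 1313760/463 ≈ 2837.5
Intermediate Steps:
p = -714/463 (p = -34/(22 + 1/21) = -34/463/21 = -34*21/463 = -714/463 ≈ -1.5421)
(-40*46)*p = -40*46*(-714/463) = -1840*(-714/463) = 1313760/463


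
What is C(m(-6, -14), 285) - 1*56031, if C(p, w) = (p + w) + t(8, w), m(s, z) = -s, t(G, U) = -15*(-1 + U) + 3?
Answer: -59997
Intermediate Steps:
t(G, U) = 18 - 15*U (t(G, U) = -3*(-5 + 5*U) + 3 = (15 - 15*U) + 3 = 18 - 15*U)
C(p, w) = 18 + p - 14*w (C(p, w) = (p + w) + (18 - 15*w) = 18 + p - 14*w)
C(m(-6, -14), 285) - 1*56031 = (18 - 1*(-6) - 14*285) - 1*56031 = (18 + 6 - 3990) - 56031 = -3966 - 56031 = -59997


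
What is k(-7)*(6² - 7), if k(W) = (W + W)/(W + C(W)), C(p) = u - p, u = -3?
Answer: 406/3 ≈ 135.33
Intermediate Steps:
C(p) = -3 - p
k(W) = -2*W/3 (k(W) = (W + W)/(W + (-3 - W)) = (2*W)/(-3) = (2*W)*(-⅓) = -2*W/3)
k(-7)*(6² - 7) = (-⅔*(-7))*(6² - 7) = 14*(36 - 7)/3 = (14/3)*29 = 406/3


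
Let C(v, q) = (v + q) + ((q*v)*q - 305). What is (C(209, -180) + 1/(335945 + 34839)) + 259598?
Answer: 2606953382849/370784 ≈ 7.0309e+6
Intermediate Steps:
C(v, q) = -305 + q + v + v*q² (C(v, q) = (q + v) + (v*q² - 305) = (q + v) + (-305 + v*q²) = -305 + q + v + v*q²)
(C(209, -180) + 1/(335945 + 34839)) + 259598 = ((-305 - 180 + 209 + 209*(-180)²) + 1/(335945 + 34839)) + 259598 = ((-305 - 180 + 209 + 209*32400) + 1/370784) + 259598 = ((-305 - 180 + 209 + 6771600) + 1/370784) + 259598 = (6771324 + 1/370784) + 259598 = 2510698598017/370784 + 259598 = 2606953382849/370784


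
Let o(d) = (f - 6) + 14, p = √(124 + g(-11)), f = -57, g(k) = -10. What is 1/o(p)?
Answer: -1/49 ≈ -0.020408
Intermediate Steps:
p = √114 (p = √(124 - 10) = √114 ≈ 10.677)
o(d) = -49 (o(d) = (-57 - 6) + 14 = -63 + 14 = -49)
1/o(p) = 1/(-49) = -1/49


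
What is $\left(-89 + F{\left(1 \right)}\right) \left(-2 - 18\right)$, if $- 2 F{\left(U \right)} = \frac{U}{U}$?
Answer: $1790$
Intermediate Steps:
$F{\left(U \right)} = - \frac{1}{2}$ ($F{\left(U \right)} = - \frac{U \frac{1}{U}}{2} = \left(- \frac{1}{2}\right) 1 = - \frac{1}{2}$)
$\left(-89 + F{\left(1 \right)}\right) \left(-2 - 18\right) = \left(-89 - \frac{1}{2}\right) \left(-2 - 18\right) = - \frac{179 \left(-2 - 18\right)}{2} = \left(- \frac{179}{2}\right) \left(-20\right) = 1790$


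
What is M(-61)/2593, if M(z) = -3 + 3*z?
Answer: -186/2593 ≈ -0.071732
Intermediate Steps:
M(-61)/2593 = (-3 + 3*(-61))/2593 = (-3 - 183)*(1/2593) = -186*1/2593 = -186/2593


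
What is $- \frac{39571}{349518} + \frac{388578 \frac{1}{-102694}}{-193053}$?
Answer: $- \frac{130729081033853}{1154888139705846} \approx -0.1132$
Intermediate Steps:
$- \frac{39571}{349518} + \frac{388578 \frac{1}{-102694}}{-193053} = \left(-39571\right) \frac{1}{349518} + 388578 \left(- \frac{1}{102694}\right) \left(- \frac{1}{193053}\right) = - \frac{39571}{349518} - - \frac{64763}{3304230797} = - \frac{39571}{349518} + \frac{64763}{3304230797} = - \frac{130729081033853}{1154888139705846}$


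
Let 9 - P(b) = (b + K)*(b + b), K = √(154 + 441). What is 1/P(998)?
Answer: -1991999/3965689526481 + 1996*√595/3965689526481 ≈ -4.9003e-7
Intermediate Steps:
K = √595 ≈ 24.393
P(b) = 9 - 2*b*(b + √595) (P(b) = 9 - (b + √595)*(b + b) = 9 - (b + √595)*2*b = 9 - 2*b*(b + √595))
1/P(998) = 1/(9 - 2*998² - 2*998*√595) = 1/(9 - 2*996004 - 1996*√595) = 1/(9 - 1992008 - 1996*√595) = 1/(-1991999 - 1996*√595)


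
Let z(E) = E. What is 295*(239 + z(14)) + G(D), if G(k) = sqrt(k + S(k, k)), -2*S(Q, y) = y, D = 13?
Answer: 74635 + sqrt(26)/2 ≈ 74638.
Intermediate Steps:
S(Q, y) = -y/2
G(k) = sqrt(2)*sqrt(k)/2 (G(k) = sqrt(k - k/2) = sqrt(k/2) = sqrt(2)*sqrt(k)/2)
295*(239 + z(14)) + G(D) = 295*(239 + 14) + sqrt(2)*sqrt(13)/2 = 295*253 + sqrt(26)/2 = 74635 + sqrt(26)/2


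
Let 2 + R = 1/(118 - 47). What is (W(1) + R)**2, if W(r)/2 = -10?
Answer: 2436721/5041 ≈ 483.38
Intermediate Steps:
W(r) = -20 (W(r) = 2*(-10) = -20)
R = -141/71 (R = -2 + 1/(118 - 47) = -2 + 1/71 = -141/71 ≈ -1.9859)
(W(1) + R)**2 = (-20 - 141/71)**2 = (-1561/71)**2 = 2436721/5041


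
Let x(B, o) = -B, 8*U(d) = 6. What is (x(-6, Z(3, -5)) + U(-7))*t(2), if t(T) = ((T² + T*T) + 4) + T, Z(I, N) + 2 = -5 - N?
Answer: 189/2 ≈ 94.500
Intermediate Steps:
U(d) = ¾ (U(d) = (⅛)*6 = ¾)
Z(I, N) = -7 - N (Z(I, N) = -2 + (-5 - N) = -7 - N)
t(T) = 4 + T + 2*T² (t(T) = ((T² + T²) + 4) + T = (2*T² + 4) + T = (4 + 2*T²) + T = 4 + T + 2*T²)
(x(-6, Z(3, -5)) + U(-7))*t(2) = (-1*(-6) + ¾)*(4 + 2 + 2*2²) = (6 + ¾)*(4 + 2 + 2*4) = 27*(4 + 2 + 8)/4 = (27/4)*14 = 189/2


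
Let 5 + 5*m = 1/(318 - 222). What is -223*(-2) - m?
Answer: 214559/480 ≈ 447.00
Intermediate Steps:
m = -479/480 (m = -1 + 1/(5*(318 - 222)) = -1 + (1/5)/96 = -1 + (1/5)*(1/96) = -1 + 1/480 = -479/480 ≈ -0.99792)
-223*(-2) - m = -223*(-2) - 1*(-479/480) = 446 + 479/480 = 214559/480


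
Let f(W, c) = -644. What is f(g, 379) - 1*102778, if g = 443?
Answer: -103422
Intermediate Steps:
f(g, 379) - 1*102778 = -644 - 1*102778 = -644 - 102778 = -103422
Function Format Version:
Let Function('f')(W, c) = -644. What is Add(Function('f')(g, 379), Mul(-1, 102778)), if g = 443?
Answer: -103422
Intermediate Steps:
Add(Function('f')(g, 379), Mul(-1, 102778)) = Add(-644, Mul(-1, 102778)) = Add(-644, -102778) = -103422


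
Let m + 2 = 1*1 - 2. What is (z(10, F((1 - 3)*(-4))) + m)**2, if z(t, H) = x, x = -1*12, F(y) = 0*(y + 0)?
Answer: 225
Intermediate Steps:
F(y) = 0 (F(y) = 0*y = 0)
x = -12
z(t, H) = -12
m = -3 (m = -2 + (1*1 - 2) = -2 + (1 - 2) = -2 - 1 = -3)
(z(10, F((1 - 3)*(-4))) + m)**2 = (-12 - 3)**2 = (-15)**2 = 225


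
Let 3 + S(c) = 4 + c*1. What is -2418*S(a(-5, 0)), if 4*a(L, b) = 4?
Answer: -4836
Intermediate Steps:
a(L, b) = 1 (a(L, b) = (¼)*4 = 1)
S(c) = 1 + c (S(c) = -3 + (4 + c*1) = -3 + (4 + c) = 1 + c)
-2418*S(a(-5, 0)) = -2418*(1 + 1) = -2418*2 = -4836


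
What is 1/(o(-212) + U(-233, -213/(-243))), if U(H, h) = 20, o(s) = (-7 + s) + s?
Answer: -1/411 ≈ -0.0024331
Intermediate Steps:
o(s) = -7 + 2*s
1/(o(-212) + U(-233, -213/(-243))) = 1/((-7 + 2*(-212)) + 20) = 1/((-7 - 424) + 20) = 1/(-431 + 20) = 1/(-411) = -1/411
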